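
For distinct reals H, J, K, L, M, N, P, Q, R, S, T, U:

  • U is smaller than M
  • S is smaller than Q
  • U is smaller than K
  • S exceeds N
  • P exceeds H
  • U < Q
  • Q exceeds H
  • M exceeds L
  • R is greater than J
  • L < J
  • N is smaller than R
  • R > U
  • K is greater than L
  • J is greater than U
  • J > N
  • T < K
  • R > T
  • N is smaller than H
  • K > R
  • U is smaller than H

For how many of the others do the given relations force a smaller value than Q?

From Q the given relations immediately reach U, S, H.
From those, N — 4 in total.
Nothing else is reachable below Q; 4 in all.

4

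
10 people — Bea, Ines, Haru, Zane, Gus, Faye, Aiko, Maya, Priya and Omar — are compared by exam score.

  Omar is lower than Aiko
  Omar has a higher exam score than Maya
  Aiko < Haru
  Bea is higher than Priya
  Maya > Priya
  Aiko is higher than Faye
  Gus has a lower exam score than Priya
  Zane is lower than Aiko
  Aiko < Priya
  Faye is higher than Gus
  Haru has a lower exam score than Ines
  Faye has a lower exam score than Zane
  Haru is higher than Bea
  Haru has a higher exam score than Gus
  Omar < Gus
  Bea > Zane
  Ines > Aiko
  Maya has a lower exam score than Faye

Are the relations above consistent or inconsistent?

We have Priya < Maya stated directly, yet also Maya < Omar < Gus < Faye < Zane < Aiko < Priya by chaining the others — so Maya < Priya. Contradiction.

inconsistent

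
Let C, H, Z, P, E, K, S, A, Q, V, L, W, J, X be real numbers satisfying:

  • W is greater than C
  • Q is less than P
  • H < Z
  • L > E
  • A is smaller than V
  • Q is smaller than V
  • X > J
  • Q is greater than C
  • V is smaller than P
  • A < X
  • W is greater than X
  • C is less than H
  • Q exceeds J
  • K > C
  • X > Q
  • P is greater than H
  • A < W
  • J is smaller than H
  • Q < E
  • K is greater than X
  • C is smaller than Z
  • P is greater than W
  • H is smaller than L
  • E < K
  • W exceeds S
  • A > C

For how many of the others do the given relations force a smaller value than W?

6

From W the given relations immediately reach C, A, X, S.
From those, J, Q — 6 in total.
No other element is forced below W by the given relations, so the count is 6.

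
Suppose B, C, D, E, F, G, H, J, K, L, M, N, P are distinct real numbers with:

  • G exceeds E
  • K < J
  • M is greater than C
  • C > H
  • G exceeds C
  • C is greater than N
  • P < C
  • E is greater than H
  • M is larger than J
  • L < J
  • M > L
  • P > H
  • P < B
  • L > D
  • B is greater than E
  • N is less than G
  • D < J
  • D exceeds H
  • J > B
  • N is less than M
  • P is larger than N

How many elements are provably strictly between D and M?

Chaining upward from D reaches: L, J.
Chaining downward from M reaches: H, N, E, L, P, B, K, C, J.
Strictly between D and M are those in both lists: L, J — 2 elements.

2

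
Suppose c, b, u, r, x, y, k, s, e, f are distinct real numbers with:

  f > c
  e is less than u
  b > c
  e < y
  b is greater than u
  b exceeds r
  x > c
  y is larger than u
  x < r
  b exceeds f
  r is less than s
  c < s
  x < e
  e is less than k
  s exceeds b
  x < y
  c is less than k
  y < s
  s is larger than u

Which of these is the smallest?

c

Chaining upward from c: directly above it, f, x, k, b, s; then r, e, y; then u.
That covers every other element, and nothing is given below c, so c is the smallest.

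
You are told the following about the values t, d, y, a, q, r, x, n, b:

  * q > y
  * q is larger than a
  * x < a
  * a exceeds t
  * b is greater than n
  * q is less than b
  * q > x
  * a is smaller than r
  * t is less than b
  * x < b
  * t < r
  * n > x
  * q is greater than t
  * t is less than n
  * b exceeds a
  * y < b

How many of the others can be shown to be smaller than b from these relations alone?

6

From b the given relations immediately reach t, x, a, n, y, q.
Nothing else is reachable below b; 6 in all.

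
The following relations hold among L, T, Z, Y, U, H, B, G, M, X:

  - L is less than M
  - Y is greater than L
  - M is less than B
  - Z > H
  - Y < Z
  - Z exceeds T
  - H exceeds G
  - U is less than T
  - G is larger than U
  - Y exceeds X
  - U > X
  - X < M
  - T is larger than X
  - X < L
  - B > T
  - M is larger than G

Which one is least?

X

Chaining upward from X: directly above it, L, U, T, M, Y; then G, B, Z; then H.
That covers every other element, and nothing is given below X, so X is the least.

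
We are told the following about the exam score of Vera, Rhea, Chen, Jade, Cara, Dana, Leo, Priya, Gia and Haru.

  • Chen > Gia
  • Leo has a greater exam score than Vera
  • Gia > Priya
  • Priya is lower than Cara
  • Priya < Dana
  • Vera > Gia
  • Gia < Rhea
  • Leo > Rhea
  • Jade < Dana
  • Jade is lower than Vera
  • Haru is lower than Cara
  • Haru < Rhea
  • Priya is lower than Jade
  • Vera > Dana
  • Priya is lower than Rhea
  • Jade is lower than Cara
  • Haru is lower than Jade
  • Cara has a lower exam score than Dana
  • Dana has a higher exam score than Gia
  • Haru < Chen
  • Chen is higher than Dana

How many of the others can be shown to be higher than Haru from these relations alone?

From Haru the given relations immediately reach Jade, Cara, Rhea, Chen.
From those, Dana, Vera, Leo — 7 in total.
Nothing else is reachable above Haru; 7 in all.

7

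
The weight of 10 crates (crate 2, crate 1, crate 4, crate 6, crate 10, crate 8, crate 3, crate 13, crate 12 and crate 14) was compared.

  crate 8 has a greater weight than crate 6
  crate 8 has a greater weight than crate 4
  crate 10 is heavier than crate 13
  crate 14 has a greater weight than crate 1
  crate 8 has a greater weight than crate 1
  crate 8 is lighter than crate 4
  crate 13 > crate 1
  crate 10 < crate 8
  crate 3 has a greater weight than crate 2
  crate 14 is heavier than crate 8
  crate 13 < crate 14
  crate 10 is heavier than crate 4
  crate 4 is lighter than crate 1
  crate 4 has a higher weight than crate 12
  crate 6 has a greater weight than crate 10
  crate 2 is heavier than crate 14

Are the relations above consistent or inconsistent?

Chaining the given relations yields crate 4 < crate 1 < crate 13 < crate 10 < crate 6 < crate 8, so crate 4 < crate 8. But one relation states crate 8 < crate 4. These cannot both hold.

inconsistent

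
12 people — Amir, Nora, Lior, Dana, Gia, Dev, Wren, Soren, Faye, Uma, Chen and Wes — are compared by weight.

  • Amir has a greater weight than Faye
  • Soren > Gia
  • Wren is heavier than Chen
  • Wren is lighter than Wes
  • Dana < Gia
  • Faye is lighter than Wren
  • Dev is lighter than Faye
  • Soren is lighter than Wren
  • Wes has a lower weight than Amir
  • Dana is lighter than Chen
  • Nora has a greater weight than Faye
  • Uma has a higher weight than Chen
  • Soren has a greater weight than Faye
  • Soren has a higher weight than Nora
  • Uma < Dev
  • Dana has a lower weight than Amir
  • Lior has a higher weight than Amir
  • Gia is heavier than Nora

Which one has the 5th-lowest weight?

Faye

Piecing the relations together gives one ordering: Dana < Chen < Uma < Dev < Faye < Nora < Gia < Soren < Wren < Wes < Amir < Lior.
The 5th smallest is Faye.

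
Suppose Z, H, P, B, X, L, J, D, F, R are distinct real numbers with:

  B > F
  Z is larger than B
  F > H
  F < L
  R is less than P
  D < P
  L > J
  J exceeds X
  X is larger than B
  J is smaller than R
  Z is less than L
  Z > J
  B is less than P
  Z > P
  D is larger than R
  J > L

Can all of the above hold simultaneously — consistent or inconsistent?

Chaining the given relations yields J < R < D < P < Z < L, so J < L. But one relation states L < J. These cannot both hold.

inconsistent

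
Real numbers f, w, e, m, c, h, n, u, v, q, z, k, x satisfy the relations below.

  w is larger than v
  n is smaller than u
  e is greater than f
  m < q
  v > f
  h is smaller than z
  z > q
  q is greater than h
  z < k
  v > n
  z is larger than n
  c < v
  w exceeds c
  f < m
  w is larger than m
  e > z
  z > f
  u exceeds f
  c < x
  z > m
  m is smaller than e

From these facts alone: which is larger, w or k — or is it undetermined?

Following every chain through k: below k we get f, n, h, m, q, z.
w is not reached, and no chain runs the other way from w to k.
So the given relations leave the order of k and w undetermined.

undetermined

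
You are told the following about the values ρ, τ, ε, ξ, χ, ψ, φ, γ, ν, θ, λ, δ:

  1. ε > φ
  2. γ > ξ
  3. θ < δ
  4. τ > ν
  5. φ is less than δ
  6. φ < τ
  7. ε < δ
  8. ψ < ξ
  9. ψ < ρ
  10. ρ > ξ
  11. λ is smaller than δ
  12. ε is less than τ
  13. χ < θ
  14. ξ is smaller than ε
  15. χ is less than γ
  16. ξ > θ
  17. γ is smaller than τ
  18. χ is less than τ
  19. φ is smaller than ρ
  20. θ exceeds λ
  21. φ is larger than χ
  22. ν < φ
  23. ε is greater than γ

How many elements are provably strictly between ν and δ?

2

The relations place ν below δ. An element lies strictly between them when it is forced above ν and also forced below δ.
Above ν: {φ, ε, τ, ρ}. Below δ: {ψ, λ, χ, θ, ξ, φ, γ, ε}.
Intersection: {φ, ε} — 2.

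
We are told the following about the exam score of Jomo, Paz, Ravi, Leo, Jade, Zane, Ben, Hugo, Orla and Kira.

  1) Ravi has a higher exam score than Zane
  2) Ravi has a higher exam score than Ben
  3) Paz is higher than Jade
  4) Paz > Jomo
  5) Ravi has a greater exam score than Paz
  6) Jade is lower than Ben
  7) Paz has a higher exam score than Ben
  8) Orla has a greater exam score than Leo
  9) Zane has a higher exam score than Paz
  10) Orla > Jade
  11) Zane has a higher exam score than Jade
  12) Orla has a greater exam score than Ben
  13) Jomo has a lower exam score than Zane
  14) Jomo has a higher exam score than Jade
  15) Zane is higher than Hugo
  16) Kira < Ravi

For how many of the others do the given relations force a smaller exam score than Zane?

5

The elements the relations force below Zane are Jade, Ben, Jomo, Paz, Hugo — no chain reaches any other.
That is 5.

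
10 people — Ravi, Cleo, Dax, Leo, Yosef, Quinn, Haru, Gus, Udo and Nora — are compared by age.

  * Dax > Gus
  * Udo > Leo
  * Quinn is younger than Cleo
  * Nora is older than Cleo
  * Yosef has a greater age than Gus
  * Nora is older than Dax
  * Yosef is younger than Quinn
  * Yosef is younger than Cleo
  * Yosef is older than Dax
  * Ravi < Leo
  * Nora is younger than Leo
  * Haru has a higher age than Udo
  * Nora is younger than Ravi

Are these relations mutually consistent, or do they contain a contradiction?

consistent

The single ordering Gus < Dax < Yosef < Quinn < Cleo < Nora < Ravi < Leo < Udo < Haru satisfies every listed relation, so no contradiction arises.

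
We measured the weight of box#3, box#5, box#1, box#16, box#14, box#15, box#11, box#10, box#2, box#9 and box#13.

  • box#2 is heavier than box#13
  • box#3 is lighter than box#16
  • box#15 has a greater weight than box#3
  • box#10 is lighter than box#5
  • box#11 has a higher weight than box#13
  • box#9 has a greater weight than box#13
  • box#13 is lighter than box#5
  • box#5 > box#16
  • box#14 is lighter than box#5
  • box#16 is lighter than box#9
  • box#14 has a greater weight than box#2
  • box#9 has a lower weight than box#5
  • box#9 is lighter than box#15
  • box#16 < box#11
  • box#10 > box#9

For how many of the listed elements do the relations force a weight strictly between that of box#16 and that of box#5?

Chaining upward from box#16 reaches: box#9, box#10, box#11, box#15.
Chaining downward from box#5 reaches: box#13, box#3, box#2, box#9, box#10, box#14.
Strictly between box#16 and box#5 are those in both lists: box#9, box#10 — 2 elements.

2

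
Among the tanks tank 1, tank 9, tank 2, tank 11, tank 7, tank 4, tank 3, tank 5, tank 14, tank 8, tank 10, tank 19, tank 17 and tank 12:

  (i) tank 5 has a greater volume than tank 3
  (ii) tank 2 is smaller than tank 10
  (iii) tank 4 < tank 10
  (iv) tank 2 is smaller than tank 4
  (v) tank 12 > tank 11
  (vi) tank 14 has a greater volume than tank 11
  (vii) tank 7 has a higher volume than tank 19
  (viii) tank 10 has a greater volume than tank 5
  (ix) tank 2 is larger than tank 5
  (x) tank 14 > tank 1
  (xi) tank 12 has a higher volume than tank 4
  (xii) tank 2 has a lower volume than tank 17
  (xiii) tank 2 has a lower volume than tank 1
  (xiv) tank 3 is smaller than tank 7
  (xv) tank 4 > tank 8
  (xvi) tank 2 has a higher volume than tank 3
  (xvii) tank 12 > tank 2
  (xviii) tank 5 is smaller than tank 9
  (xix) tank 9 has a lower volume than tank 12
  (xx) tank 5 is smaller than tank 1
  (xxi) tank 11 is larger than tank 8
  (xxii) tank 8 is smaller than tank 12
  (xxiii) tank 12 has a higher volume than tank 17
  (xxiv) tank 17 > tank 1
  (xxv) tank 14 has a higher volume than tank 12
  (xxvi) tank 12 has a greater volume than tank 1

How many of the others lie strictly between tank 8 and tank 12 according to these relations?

Chaining upward from tank 8 reaches: tank 4, tank 11, tank 10, tank 14.
Chaining downward from tank 12 reaches: tank 3, tank 5, tank 2, tank 1, tank 17, tank 9, tank 4, tank 11.
Strictly between tank 8 and tank 12 are those in both lists: tank 4, tank 11 — 2 elements.

2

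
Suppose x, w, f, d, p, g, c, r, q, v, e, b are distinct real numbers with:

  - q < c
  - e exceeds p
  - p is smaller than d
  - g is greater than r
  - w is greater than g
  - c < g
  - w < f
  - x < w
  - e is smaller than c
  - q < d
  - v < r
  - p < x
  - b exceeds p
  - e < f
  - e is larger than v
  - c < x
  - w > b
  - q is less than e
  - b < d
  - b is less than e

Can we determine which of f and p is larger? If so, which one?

The relevant relations are p < b; b < e; e < c; c < g; g < w; w < f.
Chaining these gives p < b < e < c < g < w < f.
So f is larger.

f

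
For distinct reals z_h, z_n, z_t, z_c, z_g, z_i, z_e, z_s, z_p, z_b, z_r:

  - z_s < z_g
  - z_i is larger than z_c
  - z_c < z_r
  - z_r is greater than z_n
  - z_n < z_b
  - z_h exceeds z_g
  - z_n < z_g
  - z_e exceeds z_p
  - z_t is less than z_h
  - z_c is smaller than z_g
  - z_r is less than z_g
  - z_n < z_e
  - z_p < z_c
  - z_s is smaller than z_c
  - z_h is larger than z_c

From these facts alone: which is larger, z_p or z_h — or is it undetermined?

z_h

Chaining the given relations: z_p < z_c < z_r < z_g < z_h.
So z_h is larger.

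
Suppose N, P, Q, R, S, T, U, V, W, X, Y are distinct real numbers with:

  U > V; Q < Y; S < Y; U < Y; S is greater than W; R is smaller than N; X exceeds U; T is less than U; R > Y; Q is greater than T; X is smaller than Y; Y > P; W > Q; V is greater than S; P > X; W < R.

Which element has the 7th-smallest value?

X

The consecutive relations fix a unique order: T < Q < W < S < V < U < X < P < Y < R < N.
The 7th smallest is X.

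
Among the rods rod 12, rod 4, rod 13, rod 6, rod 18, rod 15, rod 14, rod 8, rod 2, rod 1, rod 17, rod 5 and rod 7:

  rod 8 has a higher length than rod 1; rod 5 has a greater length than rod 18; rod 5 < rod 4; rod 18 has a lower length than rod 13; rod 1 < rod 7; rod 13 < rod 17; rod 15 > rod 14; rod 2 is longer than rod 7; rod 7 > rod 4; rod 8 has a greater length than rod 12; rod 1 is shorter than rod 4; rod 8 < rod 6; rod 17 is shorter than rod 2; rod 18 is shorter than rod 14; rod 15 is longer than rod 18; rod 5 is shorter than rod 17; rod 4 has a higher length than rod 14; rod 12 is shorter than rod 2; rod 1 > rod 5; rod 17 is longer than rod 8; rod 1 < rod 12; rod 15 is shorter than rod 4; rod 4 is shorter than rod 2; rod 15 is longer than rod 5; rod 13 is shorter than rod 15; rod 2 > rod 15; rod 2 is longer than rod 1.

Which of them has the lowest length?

rod 5 is not least since rod 18 < rod 5; rod 1 is not least since rod 5 < rod 1; rod 13 is not least since rod 18 < rod 13; rod 12 is not least since rod 1 < rod 12; rod 14 is not least since rod 18 < rod 14; rod 8 is not least since rod 12 < rod 8; rod 15 is not least since rod 13 < rod 15; rod 6 is not least since rod 8 < rod 6; rod 4 is not least since rod 5 < rod 4; rod 17 is not least since rod 13 < rod 17; rod 7 is not least since rod 4 < rod 7; rod 2 is not least since rod 12 < rod 2.
Only rod 18 has nothing below it, so rod 18 is the lowest length.

rod 18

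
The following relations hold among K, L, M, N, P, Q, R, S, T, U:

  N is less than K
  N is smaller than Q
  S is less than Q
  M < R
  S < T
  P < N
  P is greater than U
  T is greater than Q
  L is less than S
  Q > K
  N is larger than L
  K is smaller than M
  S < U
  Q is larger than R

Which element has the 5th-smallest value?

Chaining the given pairs: L < S < U < P < N < K < M < R < Q < T.
Counting 5 from the smallest end gives N.

N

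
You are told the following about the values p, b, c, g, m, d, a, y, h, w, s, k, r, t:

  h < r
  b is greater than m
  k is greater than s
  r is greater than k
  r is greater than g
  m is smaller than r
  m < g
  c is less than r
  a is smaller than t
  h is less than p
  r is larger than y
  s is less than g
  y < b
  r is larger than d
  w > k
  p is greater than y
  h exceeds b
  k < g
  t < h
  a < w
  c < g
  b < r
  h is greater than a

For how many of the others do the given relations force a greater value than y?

4

The elements the relations force above y are b, h, p, r — no chain reaches any other.
That is 4.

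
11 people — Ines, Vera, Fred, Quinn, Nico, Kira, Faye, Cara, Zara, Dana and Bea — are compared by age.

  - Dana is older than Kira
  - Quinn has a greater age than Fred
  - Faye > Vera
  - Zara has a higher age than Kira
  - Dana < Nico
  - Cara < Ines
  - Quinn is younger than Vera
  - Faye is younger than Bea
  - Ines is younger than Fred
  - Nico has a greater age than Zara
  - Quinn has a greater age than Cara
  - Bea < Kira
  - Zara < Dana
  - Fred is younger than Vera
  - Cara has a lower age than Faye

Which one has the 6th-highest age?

Piecing the relations together gives one ordering: Cara < Ines < Fred < Quinn < Vera < Faye < Bea < Kira < Zara < Dana < Nico.
The 6th largest is Faye.

Faye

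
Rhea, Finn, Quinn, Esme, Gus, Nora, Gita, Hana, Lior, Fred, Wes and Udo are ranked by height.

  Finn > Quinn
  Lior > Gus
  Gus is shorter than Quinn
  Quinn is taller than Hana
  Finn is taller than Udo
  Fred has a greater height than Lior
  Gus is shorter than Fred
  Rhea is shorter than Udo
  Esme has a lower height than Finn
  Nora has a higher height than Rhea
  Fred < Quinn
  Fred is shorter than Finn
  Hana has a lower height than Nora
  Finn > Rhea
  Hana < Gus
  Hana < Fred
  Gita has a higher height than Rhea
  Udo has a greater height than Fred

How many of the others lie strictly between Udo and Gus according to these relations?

2

The relations place Gus below Udo. An element lies strictly between them when it is forced above Gus and also forced below Udo.
Above Gus: {Lior, Fred, Quinn, Finn}. Below Udo: {Hana, Lior, Fred, Rhea}.
Intersection: {Lior, Fred} — 2.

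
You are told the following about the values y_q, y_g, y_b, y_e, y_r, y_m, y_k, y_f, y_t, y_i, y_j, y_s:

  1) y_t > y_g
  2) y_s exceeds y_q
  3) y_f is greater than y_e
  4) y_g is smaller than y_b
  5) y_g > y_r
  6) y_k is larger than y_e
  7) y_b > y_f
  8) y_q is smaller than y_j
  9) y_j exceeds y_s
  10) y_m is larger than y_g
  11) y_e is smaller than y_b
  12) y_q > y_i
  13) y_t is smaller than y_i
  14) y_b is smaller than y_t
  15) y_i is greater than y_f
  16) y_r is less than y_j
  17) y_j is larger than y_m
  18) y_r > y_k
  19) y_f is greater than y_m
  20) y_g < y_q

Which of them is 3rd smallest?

y_r

Piecing the relations together gives one ordering: y_e < y_k < y_r < y_g < y_m < y_f < y_b < y_t < y_i < y_q < y_s < y_j.
Counting 3 from the smallest end gives y_r.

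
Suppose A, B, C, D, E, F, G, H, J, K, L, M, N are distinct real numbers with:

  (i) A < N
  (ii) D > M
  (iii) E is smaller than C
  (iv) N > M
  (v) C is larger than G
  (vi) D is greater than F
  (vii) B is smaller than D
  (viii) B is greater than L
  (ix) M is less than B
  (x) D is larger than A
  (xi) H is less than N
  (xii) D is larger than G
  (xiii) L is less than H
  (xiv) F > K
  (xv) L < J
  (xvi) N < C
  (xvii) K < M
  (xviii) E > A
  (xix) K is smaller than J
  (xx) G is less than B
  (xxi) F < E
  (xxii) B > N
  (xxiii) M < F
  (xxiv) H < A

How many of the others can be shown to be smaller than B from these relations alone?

The elements the relations force below B are K, M, G, L, H, A, N — no chain reaches any other.
That is 7.

7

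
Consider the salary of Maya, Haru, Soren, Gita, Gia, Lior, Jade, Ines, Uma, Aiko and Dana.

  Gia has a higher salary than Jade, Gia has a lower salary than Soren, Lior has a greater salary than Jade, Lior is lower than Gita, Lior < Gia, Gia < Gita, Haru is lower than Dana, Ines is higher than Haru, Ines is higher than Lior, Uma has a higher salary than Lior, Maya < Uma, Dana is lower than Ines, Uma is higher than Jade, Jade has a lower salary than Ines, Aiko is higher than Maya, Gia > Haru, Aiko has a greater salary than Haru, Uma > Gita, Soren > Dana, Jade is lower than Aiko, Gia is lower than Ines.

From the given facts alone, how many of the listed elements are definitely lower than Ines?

The elements the relations force below Ines are Haru, Jade, Lior, Gia, Dana — no chain reaches any other.
That is 5.

5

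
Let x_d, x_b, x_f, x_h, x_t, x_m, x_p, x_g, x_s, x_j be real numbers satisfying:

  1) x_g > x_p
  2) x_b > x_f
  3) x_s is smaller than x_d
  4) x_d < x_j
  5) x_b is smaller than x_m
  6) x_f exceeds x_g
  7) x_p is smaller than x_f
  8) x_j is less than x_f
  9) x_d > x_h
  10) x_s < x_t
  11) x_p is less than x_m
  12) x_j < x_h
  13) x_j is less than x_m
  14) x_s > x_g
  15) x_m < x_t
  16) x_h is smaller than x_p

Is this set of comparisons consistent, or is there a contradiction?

inconsistent

Chaining the given relations yields x_h < x_p < x_g < x_s < x_d < x_j, so x_h < x_j. But one relation states x_j < x_h. These cannot both hold.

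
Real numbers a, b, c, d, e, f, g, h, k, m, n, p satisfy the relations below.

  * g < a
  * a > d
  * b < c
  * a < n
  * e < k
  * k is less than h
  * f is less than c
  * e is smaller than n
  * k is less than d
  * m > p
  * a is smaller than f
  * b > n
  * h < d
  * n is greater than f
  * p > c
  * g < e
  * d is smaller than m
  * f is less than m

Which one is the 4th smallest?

h

The consecutive relations fix a unique order: g < e < k < h < d < a < f < n < b < c < p < m.
The 4th smallest is h.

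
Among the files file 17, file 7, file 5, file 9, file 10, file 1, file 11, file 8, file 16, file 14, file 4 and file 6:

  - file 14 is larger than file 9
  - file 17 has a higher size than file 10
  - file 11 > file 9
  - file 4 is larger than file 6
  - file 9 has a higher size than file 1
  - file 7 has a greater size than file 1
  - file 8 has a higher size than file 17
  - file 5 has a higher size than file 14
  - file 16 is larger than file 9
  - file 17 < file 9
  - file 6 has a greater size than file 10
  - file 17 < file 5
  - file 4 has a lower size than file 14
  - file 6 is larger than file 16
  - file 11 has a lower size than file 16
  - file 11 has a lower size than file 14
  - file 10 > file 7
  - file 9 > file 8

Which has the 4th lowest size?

The consecutive relations fix a unique order: file 1 < file 7 < file 10 < file 17 < file 8 < file 9 < file 11 < file 16 < file 6 < file 4 < file 14 < file 5.
The 4th smallest is file 17.

file 17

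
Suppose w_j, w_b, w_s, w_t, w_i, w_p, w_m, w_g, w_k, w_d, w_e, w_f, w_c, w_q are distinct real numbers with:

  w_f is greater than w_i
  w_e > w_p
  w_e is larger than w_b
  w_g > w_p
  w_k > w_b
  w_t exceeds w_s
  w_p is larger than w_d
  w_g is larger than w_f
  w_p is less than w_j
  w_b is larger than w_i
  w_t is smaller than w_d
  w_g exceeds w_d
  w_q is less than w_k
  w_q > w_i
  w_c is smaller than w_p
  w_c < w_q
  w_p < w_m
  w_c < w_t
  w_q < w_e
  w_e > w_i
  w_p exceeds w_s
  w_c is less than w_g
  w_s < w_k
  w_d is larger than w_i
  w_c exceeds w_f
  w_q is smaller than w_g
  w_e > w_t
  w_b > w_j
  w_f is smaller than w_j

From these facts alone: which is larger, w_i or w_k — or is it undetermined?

Chaining the given relations: w_i < w_f < w_c < w_t < w_d < w_p < w_j < w_b < w_k.
So w_k is larger.

w_k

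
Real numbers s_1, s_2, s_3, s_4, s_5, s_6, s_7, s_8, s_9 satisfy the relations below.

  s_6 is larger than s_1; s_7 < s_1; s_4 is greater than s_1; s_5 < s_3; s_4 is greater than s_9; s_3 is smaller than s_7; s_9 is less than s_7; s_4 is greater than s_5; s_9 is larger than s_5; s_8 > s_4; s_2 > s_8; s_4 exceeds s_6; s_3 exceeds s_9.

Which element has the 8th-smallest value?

The consecutive relations fix a unique order: s_5 < s_9 < s_3 < s_7 < s_1 < s_6 < s_4 < s_8 < s_2.
The 8th smallest is s_8.

s_8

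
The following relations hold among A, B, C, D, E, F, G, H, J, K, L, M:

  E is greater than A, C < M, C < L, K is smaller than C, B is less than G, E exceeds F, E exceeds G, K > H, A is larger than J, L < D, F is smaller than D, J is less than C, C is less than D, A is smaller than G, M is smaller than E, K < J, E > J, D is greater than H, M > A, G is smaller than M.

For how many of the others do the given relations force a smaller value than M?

7

The elements the relations force below M are B, H, K, J, A, C, G — no chain reaches any other.
That is 7.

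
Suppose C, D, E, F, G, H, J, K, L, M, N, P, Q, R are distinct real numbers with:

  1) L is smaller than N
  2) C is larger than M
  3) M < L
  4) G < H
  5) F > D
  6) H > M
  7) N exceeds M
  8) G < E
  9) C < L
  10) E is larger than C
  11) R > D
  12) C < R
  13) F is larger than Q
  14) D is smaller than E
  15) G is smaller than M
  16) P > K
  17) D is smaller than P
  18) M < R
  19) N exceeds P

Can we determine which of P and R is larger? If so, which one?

undetermined

Following every chain through P: above P we get N; below P we get D, K.
R is not reached, and no chain runs the other way from R to P.
So the given relations leave the order of P and R undetermined.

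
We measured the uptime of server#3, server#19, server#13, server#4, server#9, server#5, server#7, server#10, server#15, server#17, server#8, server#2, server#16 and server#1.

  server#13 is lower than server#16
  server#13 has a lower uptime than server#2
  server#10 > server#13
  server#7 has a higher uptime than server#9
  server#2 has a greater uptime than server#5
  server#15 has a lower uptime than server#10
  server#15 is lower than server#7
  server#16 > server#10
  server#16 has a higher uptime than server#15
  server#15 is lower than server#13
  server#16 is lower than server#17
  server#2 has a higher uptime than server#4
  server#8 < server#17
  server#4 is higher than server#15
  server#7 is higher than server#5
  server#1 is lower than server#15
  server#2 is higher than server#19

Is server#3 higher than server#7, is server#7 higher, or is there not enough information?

Following every chain through server#3: nothing is chained to server#3.
server#7 is not reached, and no chain runs the other way from server#7 to server#3.
So the given relations leave the order of server#3 and server#7 undetermined.

undetermined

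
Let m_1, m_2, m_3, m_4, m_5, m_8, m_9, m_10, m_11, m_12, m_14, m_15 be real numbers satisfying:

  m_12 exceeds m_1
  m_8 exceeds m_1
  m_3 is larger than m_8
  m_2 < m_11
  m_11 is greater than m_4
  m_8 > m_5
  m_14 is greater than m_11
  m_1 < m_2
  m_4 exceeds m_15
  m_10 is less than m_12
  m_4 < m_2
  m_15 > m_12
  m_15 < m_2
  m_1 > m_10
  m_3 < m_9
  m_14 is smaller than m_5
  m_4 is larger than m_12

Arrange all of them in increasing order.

m_10 < m_1 < m_12 < m_15 < m_4 < m_2 < m_11 < m_14 < m_5 < m_8 < m_3 < m_9

The consecutive links are each given: m_10 < m_1; m_1 < m_12; m_12 < m_15; m_15 < m_4; m_4 < m_2; m_2 < m_11; m_11 < m_14; m_14 < m_5; m_5 < m_8; m_8 < m_3; m_3 < m_9.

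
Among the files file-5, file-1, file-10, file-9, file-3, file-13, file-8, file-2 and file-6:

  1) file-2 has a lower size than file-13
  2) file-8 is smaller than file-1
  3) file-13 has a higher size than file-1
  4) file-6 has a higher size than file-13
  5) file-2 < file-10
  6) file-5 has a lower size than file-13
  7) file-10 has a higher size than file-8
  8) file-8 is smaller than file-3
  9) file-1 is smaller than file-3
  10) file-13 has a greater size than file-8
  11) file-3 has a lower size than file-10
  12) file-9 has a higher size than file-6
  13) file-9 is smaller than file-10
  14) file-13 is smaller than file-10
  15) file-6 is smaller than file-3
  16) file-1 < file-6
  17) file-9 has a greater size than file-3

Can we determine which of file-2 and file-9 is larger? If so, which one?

file-9

file-2 < file-13 < file-6 < file-3 < file-9, by transitivity through file-13, file-6, file-3.
So file-9 is larger.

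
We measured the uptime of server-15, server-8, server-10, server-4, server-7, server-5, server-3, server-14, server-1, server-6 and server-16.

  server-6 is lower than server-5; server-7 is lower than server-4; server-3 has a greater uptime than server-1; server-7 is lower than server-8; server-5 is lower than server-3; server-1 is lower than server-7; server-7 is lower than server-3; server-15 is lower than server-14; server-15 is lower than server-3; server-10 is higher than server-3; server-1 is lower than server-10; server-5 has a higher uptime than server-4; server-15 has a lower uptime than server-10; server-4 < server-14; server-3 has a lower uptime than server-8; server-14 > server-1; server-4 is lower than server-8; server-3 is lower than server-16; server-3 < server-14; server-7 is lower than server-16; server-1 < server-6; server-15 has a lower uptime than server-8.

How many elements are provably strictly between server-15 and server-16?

The relations place server-15 below server-16. An element lies strictly between them when it is forced above server-15 and also forced below server-16.
Above server-15: {server-3, server-14, server-8, server-10}. Below server-16: {server-1, server-7, server-4, server-6, server-5, server-3}.
Intersection: {server-3} — 1.

1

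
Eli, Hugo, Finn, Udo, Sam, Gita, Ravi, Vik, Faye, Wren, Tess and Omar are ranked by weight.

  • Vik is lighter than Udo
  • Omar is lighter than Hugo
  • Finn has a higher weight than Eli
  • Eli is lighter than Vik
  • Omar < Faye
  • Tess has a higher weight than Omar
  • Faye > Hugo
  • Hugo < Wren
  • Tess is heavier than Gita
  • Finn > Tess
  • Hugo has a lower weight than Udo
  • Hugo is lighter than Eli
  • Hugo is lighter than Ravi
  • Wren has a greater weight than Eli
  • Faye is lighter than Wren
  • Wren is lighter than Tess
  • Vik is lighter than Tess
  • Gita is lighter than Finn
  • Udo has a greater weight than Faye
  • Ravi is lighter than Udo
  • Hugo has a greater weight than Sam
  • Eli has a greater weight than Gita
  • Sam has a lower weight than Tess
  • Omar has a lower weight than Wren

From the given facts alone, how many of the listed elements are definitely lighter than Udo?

The elements the relations force below Udo are Sam, Omar, Gita, Hugo, Ravi, Eli, Faye, Vik — no chain reaches any other.
That is 8.

8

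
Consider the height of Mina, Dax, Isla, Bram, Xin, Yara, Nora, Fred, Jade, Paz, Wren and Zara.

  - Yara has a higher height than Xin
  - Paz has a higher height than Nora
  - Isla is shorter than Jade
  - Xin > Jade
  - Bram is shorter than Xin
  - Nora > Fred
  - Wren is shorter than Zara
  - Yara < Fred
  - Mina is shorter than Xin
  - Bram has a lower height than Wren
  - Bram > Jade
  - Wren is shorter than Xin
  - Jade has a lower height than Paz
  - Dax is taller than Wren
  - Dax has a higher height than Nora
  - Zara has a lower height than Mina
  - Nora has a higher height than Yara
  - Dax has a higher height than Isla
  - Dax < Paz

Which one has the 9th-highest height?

Wren

Piecing the relations together gives one ordering: Isla < Jade < Bram < Wren < Zara < Mina < Xin < Yara < Fred < Nora < Dax < Paz.
The 9th largest is Wren.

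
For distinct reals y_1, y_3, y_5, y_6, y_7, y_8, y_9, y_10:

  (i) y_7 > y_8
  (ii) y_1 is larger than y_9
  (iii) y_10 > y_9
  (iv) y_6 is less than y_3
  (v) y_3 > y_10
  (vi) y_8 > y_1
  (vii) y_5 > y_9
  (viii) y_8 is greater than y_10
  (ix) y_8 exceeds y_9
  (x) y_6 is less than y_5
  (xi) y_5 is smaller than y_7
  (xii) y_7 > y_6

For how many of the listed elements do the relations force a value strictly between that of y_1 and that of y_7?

Chaining upward from y_1 reaches: y_8.
Chaining downward from y_7 reaches: y_9, y_10, y_6, y_5, y_8.
Strictly between y_1 and y_7 are those in both lists: y_8 — 1 element.

1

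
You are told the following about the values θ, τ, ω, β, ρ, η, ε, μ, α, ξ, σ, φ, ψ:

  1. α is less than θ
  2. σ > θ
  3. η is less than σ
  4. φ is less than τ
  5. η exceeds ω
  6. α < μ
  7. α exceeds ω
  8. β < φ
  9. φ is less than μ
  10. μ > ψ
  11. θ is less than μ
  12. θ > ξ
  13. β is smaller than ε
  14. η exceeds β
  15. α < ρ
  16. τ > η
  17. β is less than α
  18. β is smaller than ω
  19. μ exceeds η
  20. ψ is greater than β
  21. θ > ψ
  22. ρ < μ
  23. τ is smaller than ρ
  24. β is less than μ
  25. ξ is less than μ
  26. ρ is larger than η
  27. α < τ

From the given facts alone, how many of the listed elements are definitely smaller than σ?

7

From σ the given relations immediately reach η, θ.
From those, β, ψ, ω, ξ, α — 7 in total.
Nothing else is reachable below σ; 7 in all.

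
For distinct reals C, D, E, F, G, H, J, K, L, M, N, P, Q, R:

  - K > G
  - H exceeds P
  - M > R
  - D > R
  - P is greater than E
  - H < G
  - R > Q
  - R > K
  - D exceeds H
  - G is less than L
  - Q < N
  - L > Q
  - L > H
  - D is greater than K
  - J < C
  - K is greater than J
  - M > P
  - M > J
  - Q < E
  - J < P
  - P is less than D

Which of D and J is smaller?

J

J < P and P < H give J < H.
With H < G: J < P < H < G.
Then G < K extends the chain to K.
With K < R: J < P < H < G < K < R.
With R < D: J < P < H < G < K < R < D.
So J < D; J is the smaller of the two.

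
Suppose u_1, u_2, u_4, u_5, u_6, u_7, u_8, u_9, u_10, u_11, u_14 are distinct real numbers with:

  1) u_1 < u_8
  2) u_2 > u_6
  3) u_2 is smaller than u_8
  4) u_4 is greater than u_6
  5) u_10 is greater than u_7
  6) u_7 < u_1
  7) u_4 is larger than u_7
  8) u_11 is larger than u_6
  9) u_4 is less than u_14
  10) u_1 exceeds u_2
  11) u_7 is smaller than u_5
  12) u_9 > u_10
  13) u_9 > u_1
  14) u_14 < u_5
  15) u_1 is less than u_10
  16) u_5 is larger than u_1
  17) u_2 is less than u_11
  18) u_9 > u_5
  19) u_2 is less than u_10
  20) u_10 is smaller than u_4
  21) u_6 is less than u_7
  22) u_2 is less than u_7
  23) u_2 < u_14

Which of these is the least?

u_6

u_2 is not least since u_6 < u_2; u_7 is not least since u_6 < u_7; u_1 is not least since u_2 < u_1; u_10 is not least since u_1 < u_10; u_8 is not least since u_2 < u_8; u_4 is not least since u_10 < u_4; u_11 is not least since u_6 < u_11; u_14 is not least since u_4 < u_14; u_5 is not least since u_14 < u_5; u_9 is not least since u_1 < u_9.
Only u_6 has nothing below it, so u_6 is the least.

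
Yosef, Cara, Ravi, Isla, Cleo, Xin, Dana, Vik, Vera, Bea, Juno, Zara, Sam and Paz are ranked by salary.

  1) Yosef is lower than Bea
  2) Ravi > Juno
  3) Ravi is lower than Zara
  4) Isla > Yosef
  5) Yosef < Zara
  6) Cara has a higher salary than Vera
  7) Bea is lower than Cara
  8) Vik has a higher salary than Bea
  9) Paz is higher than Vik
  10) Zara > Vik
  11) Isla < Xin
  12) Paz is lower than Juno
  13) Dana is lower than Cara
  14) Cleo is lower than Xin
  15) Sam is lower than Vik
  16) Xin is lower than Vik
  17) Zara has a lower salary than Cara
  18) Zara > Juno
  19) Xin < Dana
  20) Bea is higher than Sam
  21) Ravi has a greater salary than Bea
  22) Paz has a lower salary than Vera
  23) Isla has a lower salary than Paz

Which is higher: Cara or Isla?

The relevant relations are Isla < Xin; Xin < Vik; Vik < Paz; Paz < Juno; Juno < Ravi; Ravi < Zara; Zara < Cara.
Chaining these gives Isla < Xin < Vik < Paz < Juno < Ravi < Zara < Cara.
So Isla < Cara; Cara is the higher of the two.

Cara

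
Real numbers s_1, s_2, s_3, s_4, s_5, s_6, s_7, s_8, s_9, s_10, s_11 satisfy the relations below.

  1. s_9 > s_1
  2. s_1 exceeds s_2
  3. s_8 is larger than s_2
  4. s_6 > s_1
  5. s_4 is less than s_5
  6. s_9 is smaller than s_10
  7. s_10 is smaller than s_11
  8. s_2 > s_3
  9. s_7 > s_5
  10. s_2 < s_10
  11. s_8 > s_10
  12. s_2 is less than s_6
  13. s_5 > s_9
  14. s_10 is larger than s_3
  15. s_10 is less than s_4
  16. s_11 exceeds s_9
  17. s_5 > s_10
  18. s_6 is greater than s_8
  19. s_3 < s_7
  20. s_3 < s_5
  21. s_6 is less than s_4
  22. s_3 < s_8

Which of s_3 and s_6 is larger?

s_6

s_3 < s_2 and s_2 < s_1 give s_3 < s_1.
With s_1 < s_9: s_3 < s_2 < s_1 < s_9.
With s_9 < s_10: s_3 < s_2 < s_1 < s_9 < s_10.
Then s_10 < s_8 extends the chain to s_8.
Then s_8 < s_6 extends the chain to s_6.
So s_3 < s_6; s_6 is the larger of the two.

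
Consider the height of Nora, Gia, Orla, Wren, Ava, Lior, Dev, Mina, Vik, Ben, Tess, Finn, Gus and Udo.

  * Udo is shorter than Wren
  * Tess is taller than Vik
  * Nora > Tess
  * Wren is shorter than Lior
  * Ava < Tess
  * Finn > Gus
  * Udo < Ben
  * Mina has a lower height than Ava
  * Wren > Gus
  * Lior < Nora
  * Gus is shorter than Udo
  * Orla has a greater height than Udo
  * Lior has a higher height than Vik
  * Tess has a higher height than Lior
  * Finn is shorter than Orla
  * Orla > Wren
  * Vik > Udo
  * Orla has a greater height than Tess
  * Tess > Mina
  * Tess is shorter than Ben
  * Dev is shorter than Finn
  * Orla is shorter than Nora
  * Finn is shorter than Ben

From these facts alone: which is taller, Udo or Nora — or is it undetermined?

Chaining the given relations: Udo < Vik < Lior < Tess < Orla < Nora.
So Nora is taller.

Nora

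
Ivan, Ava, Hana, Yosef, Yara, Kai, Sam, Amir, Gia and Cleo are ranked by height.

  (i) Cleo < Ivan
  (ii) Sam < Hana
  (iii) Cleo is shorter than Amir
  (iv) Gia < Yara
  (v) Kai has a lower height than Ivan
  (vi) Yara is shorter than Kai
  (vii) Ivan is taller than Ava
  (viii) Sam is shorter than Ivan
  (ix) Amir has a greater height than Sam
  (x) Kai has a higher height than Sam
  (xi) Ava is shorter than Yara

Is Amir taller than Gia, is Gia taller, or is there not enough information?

undetermined

Following every chain through Gia: above Gia we get Yara, Kai, Ivan.
Amir is not reached, and no chain runs the other way from Amir to Gia.
So the given relations leave the order of Gia and Amir undetermined.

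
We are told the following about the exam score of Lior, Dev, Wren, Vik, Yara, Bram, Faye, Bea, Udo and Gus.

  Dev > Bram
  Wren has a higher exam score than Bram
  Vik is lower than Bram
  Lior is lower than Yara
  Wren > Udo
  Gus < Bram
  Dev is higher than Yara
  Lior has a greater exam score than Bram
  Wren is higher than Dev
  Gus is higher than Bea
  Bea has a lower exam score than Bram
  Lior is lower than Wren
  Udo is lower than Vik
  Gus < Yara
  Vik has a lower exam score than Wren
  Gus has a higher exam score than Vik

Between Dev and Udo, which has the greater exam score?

Dev

Link the given pairs in sequence: Udo < Vik; Vik < Gus; Gus < Bram; Bram < Lior; Lior < Yara; Yara < Dev.
Together: Udo < Vik < Gus < Bram < Lior < Yara < Dev.
So Udo < Dev; Dev is the higher of the two.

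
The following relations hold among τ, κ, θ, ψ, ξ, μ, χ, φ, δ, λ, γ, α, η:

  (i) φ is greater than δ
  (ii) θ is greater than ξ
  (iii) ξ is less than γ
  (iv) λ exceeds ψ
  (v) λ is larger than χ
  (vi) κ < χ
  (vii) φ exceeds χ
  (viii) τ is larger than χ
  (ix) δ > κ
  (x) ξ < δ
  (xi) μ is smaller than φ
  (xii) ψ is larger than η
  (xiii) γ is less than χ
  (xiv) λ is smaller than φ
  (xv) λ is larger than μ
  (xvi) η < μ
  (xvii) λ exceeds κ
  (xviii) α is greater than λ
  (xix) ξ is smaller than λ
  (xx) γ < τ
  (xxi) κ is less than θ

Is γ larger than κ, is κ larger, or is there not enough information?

undetermined

Following every chain through κ: above κ we get δ, χ, λ, τ, θ, α, φ.
γ is not reached, and no chain runs the other way from γ to κ.
So the given relations leave the order of κ and γ undetermined.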